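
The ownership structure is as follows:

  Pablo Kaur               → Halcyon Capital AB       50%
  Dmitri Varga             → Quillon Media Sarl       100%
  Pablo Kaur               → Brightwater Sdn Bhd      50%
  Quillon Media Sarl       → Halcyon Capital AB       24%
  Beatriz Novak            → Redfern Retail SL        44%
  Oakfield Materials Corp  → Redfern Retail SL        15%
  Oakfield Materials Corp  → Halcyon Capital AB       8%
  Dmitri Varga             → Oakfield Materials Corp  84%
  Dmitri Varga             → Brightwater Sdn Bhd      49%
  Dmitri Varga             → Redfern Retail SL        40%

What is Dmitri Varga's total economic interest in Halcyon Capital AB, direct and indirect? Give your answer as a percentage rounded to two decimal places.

Dmitri reaches Halcyon along 2 paths.
Via Quillon: 100% × 24% = 24%.
Via Oakfield: 84% × 8% = 6.72%.
Total: 24% + 6.72% = 30.72%.

30.72%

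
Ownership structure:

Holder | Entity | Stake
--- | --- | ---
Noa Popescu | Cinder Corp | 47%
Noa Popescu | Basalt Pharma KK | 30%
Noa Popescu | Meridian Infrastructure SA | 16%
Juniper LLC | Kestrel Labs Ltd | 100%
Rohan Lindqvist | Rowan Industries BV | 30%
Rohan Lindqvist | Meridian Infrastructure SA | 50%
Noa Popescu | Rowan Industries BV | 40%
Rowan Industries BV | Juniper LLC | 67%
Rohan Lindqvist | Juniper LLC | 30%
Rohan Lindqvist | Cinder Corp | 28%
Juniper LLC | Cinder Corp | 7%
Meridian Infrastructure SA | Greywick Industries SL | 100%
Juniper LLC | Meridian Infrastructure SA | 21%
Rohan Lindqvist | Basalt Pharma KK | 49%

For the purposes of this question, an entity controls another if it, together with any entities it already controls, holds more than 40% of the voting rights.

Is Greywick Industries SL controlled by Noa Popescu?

Noa holds 47% of Cinder, so Noa controls Cinder.
Neither Noa nor any entity Noa controls holds any voting interest in Greywick.
So Noa does not control Greywick.

No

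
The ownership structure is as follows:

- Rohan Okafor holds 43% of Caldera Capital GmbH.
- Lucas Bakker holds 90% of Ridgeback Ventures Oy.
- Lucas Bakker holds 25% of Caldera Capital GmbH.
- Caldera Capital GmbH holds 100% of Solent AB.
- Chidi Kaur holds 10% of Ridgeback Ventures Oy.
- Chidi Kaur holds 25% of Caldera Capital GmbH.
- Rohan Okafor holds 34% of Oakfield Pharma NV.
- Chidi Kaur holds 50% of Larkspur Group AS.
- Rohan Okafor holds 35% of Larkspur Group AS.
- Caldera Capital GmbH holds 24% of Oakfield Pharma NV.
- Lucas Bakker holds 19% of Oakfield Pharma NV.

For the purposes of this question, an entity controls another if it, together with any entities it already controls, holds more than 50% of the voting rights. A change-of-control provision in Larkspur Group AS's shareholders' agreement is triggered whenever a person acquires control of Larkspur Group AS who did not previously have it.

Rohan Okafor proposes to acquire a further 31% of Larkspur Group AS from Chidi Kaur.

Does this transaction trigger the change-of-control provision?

The purchase adds only to Rohan's holdings (Chidi's stake shrinks), so Rohan is the only person who could newly come to control Larkspur.
Rohan's largest direct stake is 43% in Caldera, which does not meet the threshold, so Rohan controls no company.
In Larkspur, Rohan's side holds only 35%, not > 50%.
So before the transaction, Rohan does not control Larkspur.
After the purchase, Rohan's direct stake in Larkspur rises to 35% + 31% = 66%, and Chidi's stake falls to 19%.
Rohan holds 66% of Larkspur, so Rohan controls Larkspur.
Rohan did not control Larkspur before and does after, so the clause is triggered.

Yes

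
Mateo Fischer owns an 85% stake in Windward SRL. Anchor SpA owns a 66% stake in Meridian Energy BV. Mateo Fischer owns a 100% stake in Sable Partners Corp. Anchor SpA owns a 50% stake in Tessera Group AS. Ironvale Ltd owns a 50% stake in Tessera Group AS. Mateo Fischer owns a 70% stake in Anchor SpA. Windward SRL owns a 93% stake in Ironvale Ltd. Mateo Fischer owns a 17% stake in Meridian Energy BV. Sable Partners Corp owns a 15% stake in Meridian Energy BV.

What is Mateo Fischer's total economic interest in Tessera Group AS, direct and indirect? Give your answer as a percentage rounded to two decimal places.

74.53%

Mateo reaches Tessera along 2 paths.
Via Anchor: 70% × 50% = 35%.
Via Windward → Ironvale: 85% × 93% × 50% = 39.525%.
Total: 35% + 39.525% = 74.525%.
Rounded: 74.53%.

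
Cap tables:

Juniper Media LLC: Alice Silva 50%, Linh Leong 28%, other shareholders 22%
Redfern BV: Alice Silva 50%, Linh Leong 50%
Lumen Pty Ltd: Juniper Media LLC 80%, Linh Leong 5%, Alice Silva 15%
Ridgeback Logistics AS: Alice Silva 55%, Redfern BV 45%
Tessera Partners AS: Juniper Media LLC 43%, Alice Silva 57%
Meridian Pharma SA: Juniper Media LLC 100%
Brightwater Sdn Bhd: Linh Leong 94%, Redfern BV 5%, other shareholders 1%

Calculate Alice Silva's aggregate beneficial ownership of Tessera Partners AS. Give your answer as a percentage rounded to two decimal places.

78.50%

Alice reaches Tessera along 2 paths.
Via Juniper: 50% × 43% = 21.5%.
Direct stake: 57% = 57%.
Total: 21.5% + 57% = 78.5%.
Rounded: 78.50%.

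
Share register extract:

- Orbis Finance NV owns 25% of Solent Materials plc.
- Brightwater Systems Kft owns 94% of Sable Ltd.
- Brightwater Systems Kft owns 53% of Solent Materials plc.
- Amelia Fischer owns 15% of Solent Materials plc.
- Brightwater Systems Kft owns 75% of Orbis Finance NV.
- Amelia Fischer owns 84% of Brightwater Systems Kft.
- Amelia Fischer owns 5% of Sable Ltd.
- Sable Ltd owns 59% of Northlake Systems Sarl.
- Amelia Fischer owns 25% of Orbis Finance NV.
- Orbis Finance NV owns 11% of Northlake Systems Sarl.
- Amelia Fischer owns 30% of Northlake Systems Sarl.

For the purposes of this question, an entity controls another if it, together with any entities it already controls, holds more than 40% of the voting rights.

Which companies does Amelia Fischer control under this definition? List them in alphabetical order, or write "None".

Brightwater Systems Kft, Northlake Systems Sarl, Orbis Finance NV, Sable Ltd, Solent Materials plc

Amelia holds 84% of Brightwater, so Amelia controls Brightwater.
Amelia and Brightwater together hold 5% + 94% = 99% of Sable, so Amelia controls Sable.
Amelia and Brightwater together hold 25% + 75% = 100% of Orbis, so Amelia controls Orbis.
Amelia and Orbis and Brightwater together hold 15% + 25% + 53% = 93% of Solent, so Amelia controls Solent.
Amelia and Orbis and Sable together hold 30% + 11% + 59% = 100% of Northlake, so Amelia controls Northlake.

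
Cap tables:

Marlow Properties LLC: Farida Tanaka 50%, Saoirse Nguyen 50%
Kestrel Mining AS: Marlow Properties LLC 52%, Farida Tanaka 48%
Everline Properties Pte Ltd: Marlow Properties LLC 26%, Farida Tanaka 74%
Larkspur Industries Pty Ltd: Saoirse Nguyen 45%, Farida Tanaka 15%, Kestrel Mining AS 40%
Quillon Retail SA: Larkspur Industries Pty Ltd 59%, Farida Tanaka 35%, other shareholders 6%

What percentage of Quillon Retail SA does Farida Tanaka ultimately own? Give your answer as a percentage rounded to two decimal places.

Farida reaches Quillon along 4 paths.
Via Larkspur: 15% × 59% = 8.85%.
Via Marlow → Kestrel → Larkspur: 50% × 52% × 40% × 59% = 6.136%.
Via Kestrel → Larkspur: 48% × 40% × 59% = 11.328%.
Direct stake: 35% = 35%.
Total: 8.85% + 6.136% + 11.328% + 35% = 61.314%.
Rounded: 61.31%.

61.31%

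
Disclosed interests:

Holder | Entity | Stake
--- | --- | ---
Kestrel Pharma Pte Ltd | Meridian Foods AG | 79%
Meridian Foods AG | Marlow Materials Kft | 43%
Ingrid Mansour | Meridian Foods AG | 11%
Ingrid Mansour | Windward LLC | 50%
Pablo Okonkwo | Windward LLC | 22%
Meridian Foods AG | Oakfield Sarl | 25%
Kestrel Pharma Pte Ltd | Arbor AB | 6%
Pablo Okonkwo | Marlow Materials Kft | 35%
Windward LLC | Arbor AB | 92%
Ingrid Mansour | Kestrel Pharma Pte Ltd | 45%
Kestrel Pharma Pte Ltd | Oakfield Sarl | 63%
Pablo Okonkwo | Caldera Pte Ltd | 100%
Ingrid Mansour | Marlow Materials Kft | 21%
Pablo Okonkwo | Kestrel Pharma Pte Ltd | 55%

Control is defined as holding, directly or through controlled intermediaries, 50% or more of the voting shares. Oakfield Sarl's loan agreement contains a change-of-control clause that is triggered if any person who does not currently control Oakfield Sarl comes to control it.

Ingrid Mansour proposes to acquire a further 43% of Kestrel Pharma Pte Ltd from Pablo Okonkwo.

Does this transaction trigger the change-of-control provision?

Yes

The purchase adds only to Ingrid's holdings (Pablo's stake shrinks), so Ingrid is the only person who could newly come to control Oakfield.
Ingrid holds 50% of Windward, so Ingrid controls Windward.
Windward holds 92% of Arbor, so Ingrid controls Arbor.
Neither Ingrid nor any entity Ingrid controls holds any voting interest in Oakfield.
So before the transaction, Ingrid does not control Oakfield.
After the purchase, Ingrid's direct stake in Kestrel rises to 45% + 43% = 88%, and Pablo's stake falls to 12%.
Ingrid holds 88% of Kestrel, so Ingrid controls Kestrel.
Kestrel and Ingrid together hold 79% + 11% = 90% of Meridian, so Ingrid controls Meridian.
Meridian and Kestrel together hold 25% + 63% = 88% of Oakfield, so Ingrid controls Oakfield.
Ingrid did not control Oakfield before and does after, so the clause is triggered.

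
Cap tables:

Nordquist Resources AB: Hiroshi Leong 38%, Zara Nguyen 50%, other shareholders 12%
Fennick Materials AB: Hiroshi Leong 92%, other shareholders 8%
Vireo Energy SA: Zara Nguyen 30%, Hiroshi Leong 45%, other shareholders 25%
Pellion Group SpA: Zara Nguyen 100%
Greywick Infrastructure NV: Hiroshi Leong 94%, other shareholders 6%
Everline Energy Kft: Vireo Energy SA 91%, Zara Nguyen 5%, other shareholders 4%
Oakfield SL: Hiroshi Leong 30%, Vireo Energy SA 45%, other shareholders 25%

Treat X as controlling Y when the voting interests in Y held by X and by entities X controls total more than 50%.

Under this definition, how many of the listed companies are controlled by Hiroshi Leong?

Hiroshi holds 92% of Fennick, so Hiroshi controls Fennick.
Hiroshi holds 94% of Greywick, so Hiroshi controls Greywick.
No other company's threshold is met.
Hiroshi controls 2 companies.

2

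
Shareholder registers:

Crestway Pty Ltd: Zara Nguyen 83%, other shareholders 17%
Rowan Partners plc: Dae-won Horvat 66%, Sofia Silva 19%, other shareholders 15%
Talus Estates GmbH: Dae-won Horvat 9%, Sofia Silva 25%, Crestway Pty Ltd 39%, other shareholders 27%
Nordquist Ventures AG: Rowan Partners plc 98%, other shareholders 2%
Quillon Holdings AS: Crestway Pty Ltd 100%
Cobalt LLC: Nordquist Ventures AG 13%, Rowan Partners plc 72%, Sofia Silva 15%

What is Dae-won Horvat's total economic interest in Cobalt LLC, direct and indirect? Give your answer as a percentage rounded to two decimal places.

55.93%

Dae-won reaches Cobalt along 2 paths.
Via Rowan → Nordquist: 66% × 98% × 13% = 8.4084%.
Via Rowan: 66% × 72% = 47.52%.
Total: 8.4084% + 47.52% = 55.9284%.
Rounded: 55.93%.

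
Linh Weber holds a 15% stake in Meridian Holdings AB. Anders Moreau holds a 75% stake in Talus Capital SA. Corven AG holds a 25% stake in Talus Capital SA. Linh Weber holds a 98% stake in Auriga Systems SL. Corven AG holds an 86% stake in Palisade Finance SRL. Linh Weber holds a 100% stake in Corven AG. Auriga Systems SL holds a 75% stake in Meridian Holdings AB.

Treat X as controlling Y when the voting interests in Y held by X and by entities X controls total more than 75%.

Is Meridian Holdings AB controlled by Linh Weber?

Yes

Linh holds 98% of Auriga, so Linh controls Auriga.
Linh and Auriga together hold 15% + 75% = 90% of Meridian, so Linh controls Meridian.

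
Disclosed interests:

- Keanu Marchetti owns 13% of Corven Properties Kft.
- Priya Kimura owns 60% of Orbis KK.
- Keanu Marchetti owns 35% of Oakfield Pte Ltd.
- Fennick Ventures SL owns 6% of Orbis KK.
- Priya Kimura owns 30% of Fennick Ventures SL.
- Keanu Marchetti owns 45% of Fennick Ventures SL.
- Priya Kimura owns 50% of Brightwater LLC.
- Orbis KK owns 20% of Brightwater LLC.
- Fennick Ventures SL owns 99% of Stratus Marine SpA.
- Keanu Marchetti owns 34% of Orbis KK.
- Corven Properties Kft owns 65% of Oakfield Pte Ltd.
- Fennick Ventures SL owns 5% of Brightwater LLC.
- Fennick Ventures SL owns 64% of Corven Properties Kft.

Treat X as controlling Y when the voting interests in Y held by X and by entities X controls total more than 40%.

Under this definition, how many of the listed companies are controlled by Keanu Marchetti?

4

Keanu holds 45% of Fennick, so Keanu controls Fennick.
Keanu and Fennick together hold 13% + 64% = 77% of Corven, so Keanu controls Corven.
Fennick holds 99% of Stratus, so Keanu controls Stratus.
Keanu and Corven together hold 35% + 65% = 100% of Oakfield, so Keanu controls Oakfield.
No other company's threshold is met.
Keanu controls 4 companies.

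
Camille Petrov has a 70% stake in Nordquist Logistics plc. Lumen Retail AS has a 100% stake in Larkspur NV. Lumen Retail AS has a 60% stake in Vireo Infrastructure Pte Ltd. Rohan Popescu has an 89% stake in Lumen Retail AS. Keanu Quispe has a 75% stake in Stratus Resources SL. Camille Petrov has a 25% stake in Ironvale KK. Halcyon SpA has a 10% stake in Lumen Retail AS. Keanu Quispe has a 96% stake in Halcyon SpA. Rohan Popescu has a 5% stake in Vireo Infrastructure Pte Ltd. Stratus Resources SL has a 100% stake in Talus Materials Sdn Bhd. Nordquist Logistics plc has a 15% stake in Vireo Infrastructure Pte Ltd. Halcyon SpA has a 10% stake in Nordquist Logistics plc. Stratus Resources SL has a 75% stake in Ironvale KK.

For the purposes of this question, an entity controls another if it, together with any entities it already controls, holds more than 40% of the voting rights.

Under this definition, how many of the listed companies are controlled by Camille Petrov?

1

Camille holds 70% of Nordquist, so Camille controls Nordquist.
No other company's threshold is met.
Camille controls 1 company.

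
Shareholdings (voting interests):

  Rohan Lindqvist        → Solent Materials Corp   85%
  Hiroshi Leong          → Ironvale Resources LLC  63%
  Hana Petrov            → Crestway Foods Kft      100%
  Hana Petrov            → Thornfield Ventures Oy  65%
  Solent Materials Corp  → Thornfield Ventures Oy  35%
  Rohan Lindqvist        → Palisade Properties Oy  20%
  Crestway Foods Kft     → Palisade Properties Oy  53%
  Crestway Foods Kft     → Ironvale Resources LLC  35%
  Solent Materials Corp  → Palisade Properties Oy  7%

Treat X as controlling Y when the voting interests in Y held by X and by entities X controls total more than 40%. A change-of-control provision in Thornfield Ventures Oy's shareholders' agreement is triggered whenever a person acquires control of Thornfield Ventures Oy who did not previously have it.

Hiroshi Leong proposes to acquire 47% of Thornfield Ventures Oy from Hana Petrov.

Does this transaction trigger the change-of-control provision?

The purchase adds only to Hiroshi's holdings (Hana's stake shrinks), so Hiroshi is the only person who could newly come to control Thornfield.
Hiroshi holds 63% of Ironvale, so Hiroshi controls Ironvale.
Neither Hiroshi nor any entity Hiroshi controls holds any voting interest in Thornfield.
So before the transaction, Hiroshi does not control Thornfield.
After the purchase, Hiroshi holds 47% of Thornfield directly, and Hana's stake falls to 18%.
Hiroshi holds 47% of Thornfield, so Hiroshi controls Thornfield.
Hiroshi did not control Thornfield before and does after, so the clause is triggered.

Yes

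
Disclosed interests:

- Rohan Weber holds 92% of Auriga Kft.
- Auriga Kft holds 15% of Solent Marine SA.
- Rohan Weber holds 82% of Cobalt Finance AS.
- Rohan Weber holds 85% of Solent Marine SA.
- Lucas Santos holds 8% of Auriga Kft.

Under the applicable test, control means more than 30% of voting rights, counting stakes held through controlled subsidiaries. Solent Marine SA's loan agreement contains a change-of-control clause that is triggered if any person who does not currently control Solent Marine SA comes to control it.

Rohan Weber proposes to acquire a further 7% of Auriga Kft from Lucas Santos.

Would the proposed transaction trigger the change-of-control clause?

The purchase adds only to Rohan's holdings (Lucas's stake shrinks), so Rohan is the only person who could newly come to control Solent.
Rohan holds 92% of Auriga, so Rohan controls Auriga.
Auriga and Rohan together hold 15% + 85% = 100% of Solent, so Rohan controls Solent.
So Rohan already controls Solent before the transaction.
After the purchase, Rohan's direct stake in Auriga rises to 92% + 7% = 99%, and Lucas's stake falls to 1%.
Rohan controlled Solent already, so this is not a new person acquiring control; every other person's position is unchanged or reduced.
No new person acquires control, so the clause is not triggered.

No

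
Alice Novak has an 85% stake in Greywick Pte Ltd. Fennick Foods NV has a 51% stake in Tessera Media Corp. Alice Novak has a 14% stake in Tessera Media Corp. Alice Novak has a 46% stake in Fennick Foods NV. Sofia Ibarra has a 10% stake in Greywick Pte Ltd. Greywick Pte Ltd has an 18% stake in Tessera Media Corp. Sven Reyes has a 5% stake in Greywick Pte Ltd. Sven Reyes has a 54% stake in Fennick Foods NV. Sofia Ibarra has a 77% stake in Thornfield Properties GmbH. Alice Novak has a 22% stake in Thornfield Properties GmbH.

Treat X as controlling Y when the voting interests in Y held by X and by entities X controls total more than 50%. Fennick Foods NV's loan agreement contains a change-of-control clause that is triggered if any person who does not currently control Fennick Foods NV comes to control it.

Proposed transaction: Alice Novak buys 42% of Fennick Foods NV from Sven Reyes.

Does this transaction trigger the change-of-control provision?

Yes

The purchase adds only to Alice's holdings (Sven's stake shrinks), so Alice is the only person who could newly come to control Fennick.
Alice holds 85% of Greywick, so Alice controls Greywick.
In Fennick, Alice's side holds only 46%, not > 50%.
So before the transaction, Alice does not control Fennick.
After the purchase, Alice's direct stake in Fennick rises to 46% + 42% = 88%, and Sven's stake falls to 12%.
Alice holds 88% of Fennick, so Alice controls Fennick.
Alice did not control Fennick before and does after, so the clause is triggered.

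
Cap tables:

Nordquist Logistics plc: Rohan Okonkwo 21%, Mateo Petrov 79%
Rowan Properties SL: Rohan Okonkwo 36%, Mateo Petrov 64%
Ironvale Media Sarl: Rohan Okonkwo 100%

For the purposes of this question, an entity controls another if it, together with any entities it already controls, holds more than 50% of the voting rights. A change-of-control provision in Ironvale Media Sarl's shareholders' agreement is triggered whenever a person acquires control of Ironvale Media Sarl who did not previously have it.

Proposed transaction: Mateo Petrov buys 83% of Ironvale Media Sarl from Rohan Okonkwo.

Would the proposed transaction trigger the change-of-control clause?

The purchase adds only to Mateo's holdings (Rohan's stake shrinks), so Mateo is the only person who could newly come to control Ironvale.
Mateo holds 79% of Nordquist, so Mateo controls Nordquist.
Mateo holds 64% of Rowan, so Mateo controls Rowan.
Neither Mateo nor any entity Mateo controls holds any voting interest in Ironvale.
So before the transaction, Mateo does not control Ironvale.
After the purchase, Mateo holds 83% of Ironvale directly, and Rohan's stake falls to 17%.
Mateo holds 83% of Ironvale, so Mateo controls Ironvale.
Mateo did not control Ironvale before and does after, so the clause is triggered.

Yes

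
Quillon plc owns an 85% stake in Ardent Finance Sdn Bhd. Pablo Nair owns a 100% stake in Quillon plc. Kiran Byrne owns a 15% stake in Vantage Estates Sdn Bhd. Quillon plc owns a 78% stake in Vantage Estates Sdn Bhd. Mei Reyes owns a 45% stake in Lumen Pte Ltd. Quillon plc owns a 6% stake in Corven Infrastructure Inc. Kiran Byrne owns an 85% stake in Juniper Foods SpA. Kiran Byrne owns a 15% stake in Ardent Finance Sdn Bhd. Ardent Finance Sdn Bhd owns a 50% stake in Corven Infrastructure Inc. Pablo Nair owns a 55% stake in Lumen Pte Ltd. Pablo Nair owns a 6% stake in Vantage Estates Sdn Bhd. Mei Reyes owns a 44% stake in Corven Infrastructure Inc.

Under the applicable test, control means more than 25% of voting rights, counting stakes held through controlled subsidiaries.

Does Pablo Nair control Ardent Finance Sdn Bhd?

Yes

Pablo holds 100% of Quillon, so Pablo controls Quillon.
Quillon holds 85% of Ardent, so Pablo controls Ardent.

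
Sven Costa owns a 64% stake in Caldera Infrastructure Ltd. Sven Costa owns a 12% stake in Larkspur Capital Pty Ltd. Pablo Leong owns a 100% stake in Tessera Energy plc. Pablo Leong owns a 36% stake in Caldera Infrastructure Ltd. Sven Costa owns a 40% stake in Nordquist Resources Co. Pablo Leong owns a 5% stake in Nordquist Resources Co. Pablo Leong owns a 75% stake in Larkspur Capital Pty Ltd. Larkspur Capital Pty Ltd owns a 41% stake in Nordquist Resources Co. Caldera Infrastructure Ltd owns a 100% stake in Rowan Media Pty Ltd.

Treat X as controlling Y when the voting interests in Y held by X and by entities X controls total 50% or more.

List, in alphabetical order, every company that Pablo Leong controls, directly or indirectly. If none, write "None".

Pablo holds 75% of Larkspur, so Pablo controls Larkspur.
Pablo holds 100% of Tessera, so Pablo controls Tessera.
No other company's threshold is met.

Larkspur Capital Pty Ltd, Tessera Energy plc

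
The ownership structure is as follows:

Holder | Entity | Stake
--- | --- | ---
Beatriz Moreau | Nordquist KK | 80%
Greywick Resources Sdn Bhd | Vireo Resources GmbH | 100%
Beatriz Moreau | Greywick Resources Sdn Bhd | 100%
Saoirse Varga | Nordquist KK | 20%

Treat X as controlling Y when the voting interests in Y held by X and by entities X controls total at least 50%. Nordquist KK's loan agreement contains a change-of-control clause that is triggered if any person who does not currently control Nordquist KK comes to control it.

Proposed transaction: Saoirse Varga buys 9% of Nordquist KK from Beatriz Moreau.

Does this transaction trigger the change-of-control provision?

The purchase adds only to Saoirse's holdings (Beatriz's stake shrinks), so Saoirse is the only person who could newly come to control Nordquist.
Saoirse's largest direct stake is 20% in Nordquist, which does not meet the threshold, so Saoirse controls no company.
In Nordquist, Saoirse's side holds only 20%, not ≥ 50%.
So before the transaction, Saoirse does not control Nordquist.
After the purchase, Saoirse's direct stake in Nordquist rises to 20% + 9% = 29%, and Beatriz's stake falls to 71%.
After the transaction, Saoirse's side holds 29% of Nordquist, not ≥ 50%, so Saoirse still does not control Nordquist.
No new person acquires control, so the clause is not triggered.

No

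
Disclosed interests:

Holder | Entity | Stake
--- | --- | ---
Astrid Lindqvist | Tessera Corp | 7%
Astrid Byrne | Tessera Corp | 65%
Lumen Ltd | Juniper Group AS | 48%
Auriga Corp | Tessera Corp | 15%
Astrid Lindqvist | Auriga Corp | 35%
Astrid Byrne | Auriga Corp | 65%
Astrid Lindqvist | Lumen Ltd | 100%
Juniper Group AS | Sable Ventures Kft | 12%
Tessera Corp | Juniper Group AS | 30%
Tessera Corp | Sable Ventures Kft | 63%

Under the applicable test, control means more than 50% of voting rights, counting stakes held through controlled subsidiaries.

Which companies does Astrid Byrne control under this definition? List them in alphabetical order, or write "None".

Astrid Byrne holds 65% of Auriga, so Astrid Byrne controls Auriga.
Astrid Byrne and Auriga together hold 65% + 15% = 80% of Tessera, so Astrid Byrne controls Tessera.
Tessera holds 63% of Sable, so Astrid Byrne controls Sable.
No other company's threshold is met.

Auriga Corp, Sable Ventures Kft, Tessera Corp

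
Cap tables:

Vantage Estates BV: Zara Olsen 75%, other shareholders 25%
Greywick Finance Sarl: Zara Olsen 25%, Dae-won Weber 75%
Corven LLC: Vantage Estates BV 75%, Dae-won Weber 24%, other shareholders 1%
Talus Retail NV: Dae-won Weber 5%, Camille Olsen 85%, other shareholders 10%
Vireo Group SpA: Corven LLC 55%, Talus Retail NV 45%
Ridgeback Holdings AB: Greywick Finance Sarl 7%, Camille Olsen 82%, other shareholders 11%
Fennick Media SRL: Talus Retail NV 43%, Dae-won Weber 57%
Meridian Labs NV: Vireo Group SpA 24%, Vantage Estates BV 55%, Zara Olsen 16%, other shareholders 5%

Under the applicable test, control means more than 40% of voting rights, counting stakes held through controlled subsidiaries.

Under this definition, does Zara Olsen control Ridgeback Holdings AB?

No

Zara holds 75% of Vantage, so Zara controls Vantage.
Vantage holds 75% of Corven, so Zara controls Corven.
Corven holds 55% of Vireo, so Zara controls Vireo.
Vireo and Vantage and Zara together hold 24% + 55% + 16% = 95% of Meridian, so Zara controls Meridian.
Neither Zara nor any entity Zara controls holds any voting interest in Ridgeback.
So Zara does not control Ridgeback.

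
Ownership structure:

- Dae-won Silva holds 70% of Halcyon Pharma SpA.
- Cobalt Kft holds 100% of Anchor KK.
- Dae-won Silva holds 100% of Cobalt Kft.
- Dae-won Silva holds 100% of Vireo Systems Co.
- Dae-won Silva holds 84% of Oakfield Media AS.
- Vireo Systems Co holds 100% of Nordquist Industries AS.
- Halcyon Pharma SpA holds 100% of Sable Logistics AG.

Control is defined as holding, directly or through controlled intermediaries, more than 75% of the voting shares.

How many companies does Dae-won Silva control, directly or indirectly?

5

Dae-won holds 100% of Vireo, so Dae-won controls Vireo.
Dae-won holds 84% of Oakfield, so Dae-won controls Oakfield.
Dae-won holds 100% of Cobalt, so Dae-won controls Cobalt.
Vireo holds 100% of Nordquist, so Dae-won controls Nordquist.
Cobalt holds 100% of Anchor, so Dae-won controls Anchor.
No other company's threshold is met.
Dae-won controls 5 companies.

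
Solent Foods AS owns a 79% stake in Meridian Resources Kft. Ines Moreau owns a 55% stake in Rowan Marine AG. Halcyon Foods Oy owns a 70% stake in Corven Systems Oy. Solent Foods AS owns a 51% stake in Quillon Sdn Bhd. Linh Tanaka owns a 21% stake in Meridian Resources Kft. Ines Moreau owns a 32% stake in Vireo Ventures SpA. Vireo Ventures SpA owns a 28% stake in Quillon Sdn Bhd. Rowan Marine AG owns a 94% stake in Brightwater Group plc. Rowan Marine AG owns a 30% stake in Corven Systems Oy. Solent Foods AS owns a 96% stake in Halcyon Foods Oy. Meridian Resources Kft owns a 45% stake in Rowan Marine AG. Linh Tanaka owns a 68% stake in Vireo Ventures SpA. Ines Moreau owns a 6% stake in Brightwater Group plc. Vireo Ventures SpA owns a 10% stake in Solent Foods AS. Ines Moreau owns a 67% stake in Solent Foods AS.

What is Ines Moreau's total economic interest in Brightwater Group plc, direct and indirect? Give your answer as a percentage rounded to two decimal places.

81.16%

Ines reaches Brightwater along 4 paths.
Via Solent → Meridian → Rowan: 67% × 79% × 45% × 94% = 22.38939%.
Via Vireo → Solent → Meridian → Rowan: 32% × 10% × 79% × 45% × 94% = 1.069344%.
Via Rowan: 55% × 94% = 51.7%.
Direct stake: 6% = 6%.
Total: 22.38939% + 1.069344% + 51.7% + 6% = 81.158734%.
Rounded: 81.16%.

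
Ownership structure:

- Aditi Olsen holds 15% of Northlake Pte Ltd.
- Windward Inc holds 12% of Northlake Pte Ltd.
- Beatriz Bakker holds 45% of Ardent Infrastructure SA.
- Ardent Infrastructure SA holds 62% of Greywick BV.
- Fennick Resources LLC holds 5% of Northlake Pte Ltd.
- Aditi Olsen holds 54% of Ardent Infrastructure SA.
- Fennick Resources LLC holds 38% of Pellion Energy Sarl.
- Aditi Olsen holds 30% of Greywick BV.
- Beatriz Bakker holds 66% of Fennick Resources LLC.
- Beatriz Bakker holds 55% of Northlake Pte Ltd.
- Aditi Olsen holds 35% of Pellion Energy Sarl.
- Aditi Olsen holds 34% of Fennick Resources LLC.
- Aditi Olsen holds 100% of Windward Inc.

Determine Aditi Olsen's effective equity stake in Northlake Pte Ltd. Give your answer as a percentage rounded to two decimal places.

28.70%

Aditi reaches Northlake along 3 paths.
Via Windward: 100% × 12% = 12%.
Via Fennick: 34% × 5% = 1.7%.
Direct stake: 15% = 15%.
Total: 12% + 1.7% + 15% = 28.7%.
Rounded: 28.70%.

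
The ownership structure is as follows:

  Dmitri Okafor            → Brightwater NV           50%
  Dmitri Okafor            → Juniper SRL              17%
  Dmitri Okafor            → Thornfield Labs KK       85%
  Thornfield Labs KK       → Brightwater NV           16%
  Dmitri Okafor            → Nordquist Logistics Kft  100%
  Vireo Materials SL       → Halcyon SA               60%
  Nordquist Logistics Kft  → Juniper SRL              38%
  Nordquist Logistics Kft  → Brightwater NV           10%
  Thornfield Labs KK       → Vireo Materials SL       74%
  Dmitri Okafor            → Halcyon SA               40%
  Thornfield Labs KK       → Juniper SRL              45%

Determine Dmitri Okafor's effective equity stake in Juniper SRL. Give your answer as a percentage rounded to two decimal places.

93.25%

Dmitri reaches Juniper along 3 paths.
Via Thornfield: 85% × 45% = 38.25%.
Direct stake: 17% = 17%.
Via Nordquist: 100% × 38% = 38%.
Total: 38.25% + 17% + 38% = 93.25%.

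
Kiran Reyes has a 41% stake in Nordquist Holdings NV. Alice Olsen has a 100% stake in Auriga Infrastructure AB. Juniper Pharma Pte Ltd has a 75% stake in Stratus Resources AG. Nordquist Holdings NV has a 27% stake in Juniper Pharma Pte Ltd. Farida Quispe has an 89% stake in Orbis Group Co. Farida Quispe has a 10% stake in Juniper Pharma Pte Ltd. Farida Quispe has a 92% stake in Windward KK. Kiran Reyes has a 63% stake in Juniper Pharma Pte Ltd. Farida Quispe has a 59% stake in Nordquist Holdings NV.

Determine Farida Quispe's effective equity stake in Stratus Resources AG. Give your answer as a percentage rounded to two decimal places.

Farida reaches Stratus along 2 paths.
Via Juniper: 10% × 75% = 7.5%.
Via Nordquist → Juniper: 59% × 27% × 75% = 11.9475%.
Total: 7.5% + 11.9475% = 19.4475%.
Rounded: 19.45%.

19.45%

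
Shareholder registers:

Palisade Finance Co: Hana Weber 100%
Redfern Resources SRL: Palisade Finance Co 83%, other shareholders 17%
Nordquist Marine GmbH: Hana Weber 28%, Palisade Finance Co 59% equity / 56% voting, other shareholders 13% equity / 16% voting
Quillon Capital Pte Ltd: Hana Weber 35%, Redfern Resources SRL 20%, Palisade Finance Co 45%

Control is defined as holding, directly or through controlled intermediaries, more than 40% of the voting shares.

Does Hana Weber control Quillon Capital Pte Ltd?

Hana holds 100% of Palisade, so Hana controls Palisade.
Palisade holds 83% of Redfern, so Hana controls Redfern.
Hana and Redfern and Palisade together hold 35% + 20% + 45% = 100% of Quillon, so Hana controls Quillon.

Yes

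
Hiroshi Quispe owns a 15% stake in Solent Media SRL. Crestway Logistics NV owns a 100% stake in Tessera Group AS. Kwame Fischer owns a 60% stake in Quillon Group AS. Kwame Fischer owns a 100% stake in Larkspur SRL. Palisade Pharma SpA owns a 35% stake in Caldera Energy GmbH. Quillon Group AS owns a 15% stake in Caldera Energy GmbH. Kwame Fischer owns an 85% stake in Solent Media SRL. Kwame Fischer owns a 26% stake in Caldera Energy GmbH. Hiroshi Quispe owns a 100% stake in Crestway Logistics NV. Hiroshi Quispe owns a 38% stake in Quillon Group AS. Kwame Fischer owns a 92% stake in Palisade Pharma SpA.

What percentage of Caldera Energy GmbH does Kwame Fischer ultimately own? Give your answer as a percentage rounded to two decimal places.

Kwame reaches Caldera along 3 paths.
Via Quillon: 60% × 15% = 9%.
Direct stake: 26% = 26%.
Via Palisade: 92% × 35% = 32.2%.
Total: 9% + 26% + 32.2% = 67.2%.
Rounded: 67.20%.

67.20%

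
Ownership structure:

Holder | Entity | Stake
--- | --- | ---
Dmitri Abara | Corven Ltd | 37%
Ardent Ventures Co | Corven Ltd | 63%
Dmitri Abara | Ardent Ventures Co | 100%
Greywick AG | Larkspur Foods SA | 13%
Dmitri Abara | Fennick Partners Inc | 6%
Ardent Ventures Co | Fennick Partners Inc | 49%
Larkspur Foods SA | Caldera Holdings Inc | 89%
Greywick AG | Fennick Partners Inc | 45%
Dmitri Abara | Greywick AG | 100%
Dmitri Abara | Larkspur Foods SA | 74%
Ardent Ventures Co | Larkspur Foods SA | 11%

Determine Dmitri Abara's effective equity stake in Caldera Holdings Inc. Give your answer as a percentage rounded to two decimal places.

87.22%

Dmitri reaches Caldera along 3 paths.
Via Larkspur: 74% × 89% = 65.86%.
Via Greywick → Larkspur: 100% × 13% × 89% = 11.57%.
Via Ardent → Larkspur: 100% × 11% × 89% = 9.79%.
Total: 65.86% + 11.57% + 9.79% = 87.22%.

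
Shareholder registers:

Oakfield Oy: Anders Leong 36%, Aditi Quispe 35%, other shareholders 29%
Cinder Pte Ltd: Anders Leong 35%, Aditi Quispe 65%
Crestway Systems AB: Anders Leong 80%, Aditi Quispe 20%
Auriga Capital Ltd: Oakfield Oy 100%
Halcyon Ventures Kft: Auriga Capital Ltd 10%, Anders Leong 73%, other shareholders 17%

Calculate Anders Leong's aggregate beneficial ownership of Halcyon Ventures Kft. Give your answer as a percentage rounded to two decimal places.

76.60%

Anders reaches Halcyon along 2 paths.
Via Oakfield → Auriga: 36% × 100% × 10% = 3.6%.
Direct stake: 73% = 73%.
Total: 3.6% + 73% = 76.6%.
Rounded: 76.60%.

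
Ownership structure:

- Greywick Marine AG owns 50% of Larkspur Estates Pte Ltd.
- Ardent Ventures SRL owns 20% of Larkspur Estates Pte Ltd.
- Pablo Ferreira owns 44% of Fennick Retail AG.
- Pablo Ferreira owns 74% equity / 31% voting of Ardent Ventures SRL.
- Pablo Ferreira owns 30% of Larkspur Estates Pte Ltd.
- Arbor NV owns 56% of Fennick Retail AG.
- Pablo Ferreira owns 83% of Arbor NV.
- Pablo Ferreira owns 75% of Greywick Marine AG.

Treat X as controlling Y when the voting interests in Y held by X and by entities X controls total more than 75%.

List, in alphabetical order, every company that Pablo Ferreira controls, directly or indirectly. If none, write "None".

Pablo holds 83% of Arbor, so Pablo controls Arbor.
Pablo and Arbor together hold 44% + 56% = 100% of Fennick, so Pablo controls Fennick.
No other company's threshold is met.

Arbor NV, Fennick Retail AG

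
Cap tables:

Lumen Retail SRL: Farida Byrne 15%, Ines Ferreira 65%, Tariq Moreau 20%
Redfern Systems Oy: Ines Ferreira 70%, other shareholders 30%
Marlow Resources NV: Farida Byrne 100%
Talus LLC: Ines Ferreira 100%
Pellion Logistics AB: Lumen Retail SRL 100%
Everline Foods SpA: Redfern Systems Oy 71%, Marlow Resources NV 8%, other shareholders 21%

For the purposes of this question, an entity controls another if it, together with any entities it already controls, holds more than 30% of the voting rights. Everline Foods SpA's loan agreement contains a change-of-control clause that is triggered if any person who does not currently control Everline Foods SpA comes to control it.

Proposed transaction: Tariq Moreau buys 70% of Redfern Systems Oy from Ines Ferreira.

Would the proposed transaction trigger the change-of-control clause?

Yes

The purchase adds only to Tariq's holdings (Ines's stake shrinks), so Tariq is the only person who could newly come to control Everline.
Tariq's largest direct stake is 20% in Lumen, which does not meet the threshold, so Tariq controls no company.
Neither Tariq nor any entity Tariq controls holds any voting interest in Everline.
So before the transaction, Tariq does not control Everline.
After the purchase, Tariq holds 70% of Redfern directly, and Ines's stake falls to 0%.
Tariq holds 70% of Redfern, so Tariq controls Redfern.
Redfern holds 71% of Everline, so Tariq controls Everline.
Tariq did not control Everline before and does after, so the clause is triggered.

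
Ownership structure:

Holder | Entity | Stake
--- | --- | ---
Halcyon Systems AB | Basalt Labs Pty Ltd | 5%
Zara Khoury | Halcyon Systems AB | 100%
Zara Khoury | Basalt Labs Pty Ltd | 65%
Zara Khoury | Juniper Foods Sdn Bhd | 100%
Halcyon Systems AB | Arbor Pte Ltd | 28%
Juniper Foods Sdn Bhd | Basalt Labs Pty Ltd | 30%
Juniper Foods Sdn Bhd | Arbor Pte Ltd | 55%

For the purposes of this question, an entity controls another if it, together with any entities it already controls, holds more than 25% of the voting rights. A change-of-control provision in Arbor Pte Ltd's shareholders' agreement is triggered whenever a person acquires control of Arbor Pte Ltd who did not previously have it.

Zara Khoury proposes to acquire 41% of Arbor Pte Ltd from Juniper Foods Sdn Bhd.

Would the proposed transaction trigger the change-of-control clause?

The purchase adds only to Zara's holdings (Juniper's stake shrinks), so Zara is the only person who could newly come to control Arbor.
Zara holds 100% of Halcyon, so Zara controls Halcyon.
Zara holds 100% of Juniper, so Zara controls Juniper.
Halcyon and Juniper together hold 28% + 55% = 83% of Arbor, so Zara controls Arbor.
So Zara already controls Arbor before the transaction.
After the purchase, Zara holds 41% of Arbor directly, and Juniper's stake falls to 14%.
Zara controlled Arbor already, so this is not a new person acquiring control; every other person's position is unchanged or reduced.
No new person acquires control, so the clause is not triggered.

No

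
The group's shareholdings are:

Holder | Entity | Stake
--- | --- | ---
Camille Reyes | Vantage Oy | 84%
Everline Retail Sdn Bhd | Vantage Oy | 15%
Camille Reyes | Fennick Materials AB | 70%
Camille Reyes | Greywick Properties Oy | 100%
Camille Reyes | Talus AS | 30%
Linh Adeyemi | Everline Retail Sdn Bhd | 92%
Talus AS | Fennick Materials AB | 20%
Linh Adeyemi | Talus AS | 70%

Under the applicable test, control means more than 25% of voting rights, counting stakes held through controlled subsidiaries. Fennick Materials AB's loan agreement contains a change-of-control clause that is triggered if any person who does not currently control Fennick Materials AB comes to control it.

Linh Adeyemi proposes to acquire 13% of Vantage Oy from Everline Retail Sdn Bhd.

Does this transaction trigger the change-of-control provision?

No

The purchase adds only to Linh's holdings (Everline's stake shrinks), so Linh is the only person who could newly come to control Fennick.
Linh holds 92% of Everline, so Linh controls Everline.
Linh holds 70% of Talus, so Linh controls Talus.
In Fennick, Linh's side holds only 20%, not > 25%.
So before the transaction, Linh does not control Fennick.
After the purchase, Linh holds 13% of Vantage directly, and Everline's stake falls to 2%.
Linh's side now holds 2% + 13% = 15% of Vantage, not > 25%, so Linh still does not control Vantage.
After the transaction, Linh's side holds 20% of Fennick, not > 25%, so Linh still does not control Fennick.
No new person acquires control, so the clause is not triggered.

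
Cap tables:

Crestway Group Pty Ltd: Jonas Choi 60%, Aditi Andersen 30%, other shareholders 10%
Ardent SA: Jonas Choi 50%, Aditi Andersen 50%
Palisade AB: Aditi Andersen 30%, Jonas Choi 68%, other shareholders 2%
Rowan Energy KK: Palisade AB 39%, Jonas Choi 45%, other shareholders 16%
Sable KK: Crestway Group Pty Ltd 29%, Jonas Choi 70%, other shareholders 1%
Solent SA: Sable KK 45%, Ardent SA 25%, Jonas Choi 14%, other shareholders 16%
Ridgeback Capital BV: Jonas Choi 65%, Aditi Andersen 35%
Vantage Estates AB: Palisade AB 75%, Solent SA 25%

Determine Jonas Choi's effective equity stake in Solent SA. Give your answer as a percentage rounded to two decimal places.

Jonas reaches Solent along 4 paths.
Via Crestway → Sable: 60% × 29% × 45% = 7.83%.
Via Sable: 70% × 45% = 31.5%.
Via Ardent: 50% × 25% = 12.5%.
Direct stake: 14% = 14%.
Total: 7.83% + 31.5% + 12.5% + 14% = 65.83%.

65.83%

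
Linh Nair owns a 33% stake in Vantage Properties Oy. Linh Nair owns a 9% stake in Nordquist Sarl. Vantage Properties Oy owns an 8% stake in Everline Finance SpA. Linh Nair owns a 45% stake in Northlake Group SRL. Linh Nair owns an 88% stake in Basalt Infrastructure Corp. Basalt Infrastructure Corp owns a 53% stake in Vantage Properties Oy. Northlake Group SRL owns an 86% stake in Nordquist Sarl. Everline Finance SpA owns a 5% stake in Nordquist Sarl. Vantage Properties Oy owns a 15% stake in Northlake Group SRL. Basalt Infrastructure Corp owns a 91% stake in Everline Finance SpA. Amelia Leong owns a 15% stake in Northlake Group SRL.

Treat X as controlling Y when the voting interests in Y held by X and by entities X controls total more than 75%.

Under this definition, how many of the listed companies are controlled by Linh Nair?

Linh holds 88% of Basalt, so Linh controls Basalt.
Linh and Basalt together hold 33% + 53% = 86% of Vantage, so Linh controls Vantage.
Basalt and Vantage together hold 91% + 8% = 99% of Everline, so Linh controls Everline.
No other company's threshold is met.
Linh controls 3 companies.

3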